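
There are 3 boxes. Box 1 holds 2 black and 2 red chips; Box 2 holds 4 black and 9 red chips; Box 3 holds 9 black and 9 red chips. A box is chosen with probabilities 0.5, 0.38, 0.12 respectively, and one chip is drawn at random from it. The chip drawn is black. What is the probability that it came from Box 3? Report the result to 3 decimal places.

P(black|Box 1) = 0.5; P(black|Box 2) = 0.3077; P(black|Box 3) = 0.5.
Prior × likelihood for each source: 0.5·0.5=0.2500, 0.38·0.3077=0.1169, 0.12·0.5=0.06000. Summing gives P(black) = 0.42692.
P(Box 3 | black) = 0.06000 / 0.42692 = 0.141.

Posterior probability ≈ 0.141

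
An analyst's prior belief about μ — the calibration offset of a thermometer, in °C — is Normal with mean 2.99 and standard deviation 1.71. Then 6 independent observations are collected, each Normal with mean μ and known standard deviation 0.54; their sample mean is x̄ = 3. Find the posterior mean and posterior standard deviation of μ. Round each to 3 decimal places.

Posterior mean ≈ 3.000; posterior SD ≈ 0.219

Prior precision 1/τ₀² = 1/1.71² = 0.341986; data precision n/σ² = 6/0.54² = 20.5761.
Posterior precision = 0.341986 + 20.5761 = 20.9181, giving posterior SD = 1/√20.9181 = 0.219.
Posterior mean = (0.341986·2.99 + 20.5761·3) / 20.9181 = 3.000.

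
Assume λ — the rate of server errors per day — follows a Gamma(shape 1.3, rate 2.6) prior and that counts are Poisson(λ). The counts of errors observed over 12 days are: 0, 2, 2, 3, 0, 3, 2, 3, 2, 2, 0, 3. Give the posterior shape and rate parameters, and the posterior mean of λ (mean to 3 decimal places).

Posterior: Gamma(shape=23.3, rate=14.6); mean ≈ 1.596

Total count ∑xᵢ = 22 over n = 12 days.
Gamma is conjugate to the Poisson likelihood: posterior is Gamma(shape = 1.3+22 = 23.3, rate = 2.6+12 = 14.6).
E[λ | data] = 23.3/14.6 = 1.596.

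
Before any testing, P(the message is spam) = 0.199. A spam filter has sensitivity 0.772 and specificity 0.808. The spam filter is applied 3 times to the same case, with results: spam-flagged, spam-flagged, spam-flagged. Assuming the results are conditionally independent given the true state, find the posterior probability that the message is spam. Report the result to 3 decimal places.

Let H be the event that the message is spam; start with P(H) = 0.199. P('spam-flagged'|H) = 0.772, P('spam-flagged'|¬H) = 0.192.
Update on result 1 ('spam-flagged'): P(H) ← 0.772·0.1990 / (0.772·0.1990 + 0.192·0.8010) = 0.15363/0.30742 = 0.4997.
Update on result 2 ('spam-flagged'): P(H) ← 0.772·0.4997 / (0.772·0.4997 + 0.192·0.5003) = 0.38579/0.48185 = 0.8007.
Update on result 3 ('spam-flagged'): P(H) ← 0.772·0.8007 / (0.772·0.8007 + 0.192·0.1993) = 0.61811/0.65638 = 0.9417.

Posterior P(H) ≈ 0.942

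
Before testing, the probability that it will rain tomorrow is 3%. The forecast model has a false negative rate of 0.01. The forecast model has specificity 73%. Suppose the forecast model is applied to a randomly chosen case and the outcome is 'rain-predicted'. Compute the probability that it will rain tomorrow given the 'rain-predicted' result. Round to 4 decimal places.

Write H for 'it will rain tomorrow'. Prior odds H:¬H = 0.03/0.97 = 0.030928. For the 'rain-predicted' outcome, the likelihood ratio is 0.99/0.27 = 3.6667.
Posterior odds = 0.030928 × 3.6667 = 0.11340, so P(H|E) = 0.11340/(1+0.11340) = 0.1019.

P(H | E) ≈ 0.1019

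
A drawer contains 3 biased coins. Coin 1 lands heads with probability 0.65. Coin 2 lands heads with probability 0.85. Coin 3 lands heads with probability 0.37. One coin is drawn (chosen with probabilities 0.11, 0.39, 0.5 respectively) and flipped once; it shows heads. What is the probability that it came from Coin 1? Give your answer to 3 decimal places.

Tabulate prior·likelihood by source: [1] prior 0.11, lik 0.65, product 0.07150; [2] prior 0.39, lik 0.85, product 0.3315; [3] prior 0.5, lik 0.37, product 0.1850.
Normalizing constant = 0.58800; the posterior for Coin 1 is its product over the sum, 0.07150/0.58800 = 0.122.

Posterior probability ≈ 0.122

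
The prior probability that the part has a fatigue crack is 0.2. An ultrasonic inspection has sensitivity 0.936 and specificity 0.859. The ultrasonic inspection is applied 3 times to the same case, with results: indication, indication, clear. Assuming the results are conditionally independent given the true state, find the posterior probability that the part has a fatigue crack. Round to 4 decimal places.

Let H be the event that the part has a fatigue crack; start with P(H) = 0.2. P('indication'|H) = 0.936, P('indication'|¬H) = 0.141.
Update on result 1 ('indication'): P(H) ← 0.936·0.2000 / (0.936·0.2000 + 0.141·0.8000) = 0.18720/0.30000 = 0.6240.
Update on result 2 ('indication'): P(H) ← 0.936·0.6240 / (0.936·0.6240 + 0.141·0.3760) = 0.58406/0.63708 = 0.9168.
Update on result 3 ('clear'): P(H) ← 0.064·0.9168 / (0.064·0.9168 + 0.859·0.0832) = 0.058674/0.13016 = 0.4508.

Posterior P(H) ≈ 0.4508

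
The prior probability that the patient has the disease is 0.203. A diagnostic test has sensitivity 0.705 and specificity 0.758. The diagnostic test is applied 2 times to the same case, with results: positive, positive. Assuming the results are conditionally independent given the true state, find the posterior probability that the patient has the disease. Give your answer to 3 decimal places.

Posterior P(H) ≈ 0.684

With H the event that the patient has the disease, the joint likelihood of the observed sequence is P(data|H) = 0.705·0.705 = 0.49702 and P(data|¬H) = 0.242·0.242 = 0.058564.
Bayes: P(H|data) = 0.203·0.49702 / (0.203·0.49702 + 0.797·0.058564) = 0.10090/0.14757 = 0.6837.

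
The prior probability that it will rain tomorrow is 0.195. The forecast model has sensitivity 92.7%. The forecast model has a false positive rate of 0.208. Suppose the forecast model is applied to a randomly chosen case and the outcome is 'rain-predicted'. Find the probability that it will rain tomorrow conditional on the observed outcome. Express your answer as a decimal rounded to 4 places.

P(H | E) ≈ 0.5191

Let H be the event that it will rain tomorrow. P(H) = 0.195, so P(¬H) = 0.805. With E the 'rain-predicted' result, P(E|H) = 0.927 and P(E|¬H) = 0.208.
P(E) = 0.927·0.195 + 0.208·0.805 = 0.18077 + 0.16744 = 0.34820.
By Bayes' theorem, P(H|E) = 0.18077 / 0.34820 = 0.5191.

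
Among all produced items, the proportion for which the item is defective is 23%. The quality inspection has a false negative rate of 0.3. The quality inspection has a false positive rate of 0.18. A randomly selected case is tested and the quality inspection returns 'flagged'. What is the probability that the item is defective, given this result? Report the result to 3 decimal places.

P(H | E) ≈ 0.537

Write H for 'the item is defective'. Prior odds H:¬H = 0.23/0.77 = 0.29870. For the 'flagged' outcome, the likelihood ratio is 0.7/0.18 = 3.8889.
Posterior odds = 0.29870 × 3.8889 = 1.1616, so P(H|E) = 1.1616/(1+1.1616) = 0.537.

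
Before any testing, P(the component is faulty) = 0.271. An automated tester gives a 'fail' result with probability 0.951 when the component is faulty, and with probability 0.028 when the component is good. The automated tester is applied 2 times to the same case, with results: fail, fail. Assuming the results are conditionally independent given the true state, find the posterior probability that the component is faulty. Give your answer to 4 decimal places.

Let H be the event that the component is faulty; start with P(H) = 0.271. P('fail'|H) = 0.951, P('fail'|¬H) = 0.028.
Update on result 1 ('fail'): P(H) ← 0.951·0.2710 / (0.951·0.2710 + 0.028·0.7290) = 0.25772/0.27813 = 0.9266.
Update on result 2 ('fail'): P(H) ← 0.951·0.9266 / (0.951·0.9266 + 0.028·0.0734) = 0.88121/0.88326 = 0.9977.

Posterior P(H) ≈ 0.9977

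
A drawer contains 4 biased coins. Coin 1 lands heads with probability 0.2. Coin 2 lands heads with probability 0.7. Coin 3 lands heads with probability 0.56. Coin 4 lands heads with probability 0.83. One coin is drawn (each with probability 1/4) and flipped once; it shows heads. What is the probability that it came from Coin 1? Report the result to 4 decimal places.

Tabulate prior·likelihood by source: [1] prior 0.25, lik 0.2, product 0.05000; [2] prior 0.25, lik 0.7, product 0.1750; [3] prior 0.25, lik 0.56, product 0.1400; [4] prior 0.25, lik 0.83, product 0.2075.
Normalizing constant = 0.57250; the posterior for Coin 1 is its product over the sum, 0.05000/0.57250 = 0.0873.

Posterior probability ≈ 0.0873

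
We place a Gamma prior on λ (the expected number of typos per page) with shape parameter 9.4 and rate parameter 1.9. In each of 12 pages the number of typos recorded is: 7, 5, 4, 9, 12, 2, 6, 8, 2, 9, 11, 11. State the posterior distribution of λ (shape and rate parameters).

Posterior: Gamma(shape=95.4, rate=13.9)

The Poisson likelihood adds the total count to the shape and the number of exposure periods to the rate. Here ∑xᵢ = 86 and n = 12, so shape 9.4→95.4 and rate 1.9→13.9.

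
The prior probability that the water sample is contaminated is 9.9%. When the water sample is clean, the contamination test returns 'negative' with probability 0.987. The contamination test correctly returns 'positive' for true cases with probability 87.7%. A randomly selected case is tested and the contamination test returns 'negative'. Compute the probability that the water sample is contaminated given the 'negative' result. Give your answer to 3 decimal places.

P(H | E) ≈ 0.014

Write H for 'the water sample is contaminated'. Prior odds H:¬H = 0.099/0.901 = 0.10988. For the 'negative' outcome, the likelihood ratio is 0.123/0.987 = 0.12462.
Posterior odds = 0.10988 × 0.12462 = 0.013693, so P(H|E) = 0.013693/(1+0.013693) = 0.014.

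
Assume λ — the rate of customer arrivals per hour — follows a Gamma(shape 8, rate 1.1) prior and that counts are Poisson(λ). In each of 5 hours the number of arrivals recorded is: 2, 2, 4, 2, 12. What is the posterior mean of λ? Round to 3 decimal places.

Posterior mean ≈ 4.918

The Poisson likelihood adds the total count to the shape and the number of exposure periods to the rate. Here ∑xᵢ = 22 and n = 5, so shape 8→30 and rate 1.1→6.1.
Posterior mean = shape/rate = 30/6.1 = 4.918.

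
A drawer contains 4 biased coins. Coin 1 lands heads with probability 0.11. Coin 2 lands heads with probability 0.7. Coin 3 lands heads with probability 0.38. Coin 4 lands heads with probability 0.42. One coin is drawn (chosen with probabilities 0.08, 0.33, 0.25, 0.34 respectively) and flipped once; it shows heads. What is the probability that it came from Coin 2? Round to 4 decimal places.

Posterior probability ≈ 0.4837

P(heads|C1) = 0.11; P(heads|C2) = 0.7; P(heads|C3) = 0.38; P(heads|C4) = 0.42.
Prior × likelihood for each source: 0.08·0.11=0.008800, 0.33·0.7=0.2310, 0.25·0.38=0.09500, 0.34·0.42=0.1428. Summing gives P(heads) = 0.47760.
P(Coin 2 | heads) = 0.2310 / 0.47760 = 0.4837.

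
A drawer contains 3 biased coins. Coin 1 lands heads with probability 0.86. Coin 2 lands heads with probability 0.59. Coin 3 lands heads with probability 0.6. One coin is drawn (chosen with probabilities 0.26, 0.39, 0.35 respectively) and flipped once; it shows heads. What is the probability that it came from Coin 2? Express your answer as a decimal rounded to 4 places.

Posterior probability ≈ 0.3467

Tabulate prior·likelihood by source: [1] prior 0.26, lik 0.86, product 0.2236; [2] prior 0.39, lik 0.59, product 0.2301; [3] prior 0.35, lik 0.6, product 0.2100.
Normalizing constant = 0.66370; the posterior for Coin 2 is its product over the sum, 0.2301/0.66370 = 0.3467.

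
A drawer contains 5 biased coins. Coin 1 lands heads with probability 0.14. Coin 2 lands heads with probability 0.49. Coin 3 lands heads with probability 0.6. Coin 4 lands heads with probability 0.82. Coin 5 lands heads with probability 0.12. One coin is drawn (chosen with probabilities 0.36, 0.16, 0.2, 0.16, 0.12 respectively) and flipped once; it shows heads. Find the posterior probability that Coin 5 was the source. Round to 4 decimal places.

P(heads|C1) = 0.14; P(heads|C2) = 0.49; P(heads|C3) = 0.6; P(heads|C4) = 0.82; P(heads|C5) = 0.12.
Prior × likelihood for each source: 0.36·0.14=0.05040, 0.16·0.49=0.07840, 0.2·0.6=0.1200, 0.16·0.82=0.1312, 0.12·0.12=0.01440. Summing gives P(heads) = 0.39440.
P(Coin 5 | heads) = 0.01440 / 0.39440 = 0.0365.

Posterior probability ≈ 0.0365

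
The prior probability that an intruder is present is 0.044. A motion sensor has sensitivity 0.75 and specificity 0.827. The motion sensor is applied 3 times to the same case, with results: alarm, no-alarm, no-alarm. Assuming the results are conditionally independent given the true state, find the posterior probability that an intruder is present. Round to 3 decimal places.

Let H be the event that an intruder is present; start with P(H) = 0.044. P('alarm'|H) = 0.75, P('alarm'|¬H) = 0.173.
Update on result 1 ('alarm'): P(H) ← 0.75·0.0440 / (0.75·0.0440 + 0.173·0.9560) = 0.033000/0.19839 = 0.1663.
Update on result 2 ('no-alarm'): P(H) ← 0.25·0.1663 / (0.25·0.1663 + 0.827·0.8337) = 0.041585/0.73102 = 0.0569.
Update on result 3 ('no-alarm'): P(H) ← 0.25·0.0569 / (0.25·0.0569 + 0.827·0.9431) = 0.014222/0.79418 = 0.0179.

Posterior P(H) ≈ 0.018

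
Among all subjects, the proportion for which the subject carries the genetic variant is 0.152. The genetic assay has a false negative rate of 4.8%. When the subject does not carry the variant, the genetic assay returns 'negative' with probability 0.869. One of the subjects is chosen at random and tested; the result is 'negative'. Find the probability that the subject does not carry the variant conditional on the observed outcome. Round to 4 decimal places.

Let H be the event that the subject carries the genetic variant. P(H) = 0.152, so P(¬H) = 0.848. With E the 'negative' result, P(E|H) = 0.048 and P(E|¬H) = 0.869.
P(E) = 0.048·0.152 + 0.869·0.848 = 0.0072960 + 0.73691 = 0.74421.
By Bayes' theorem, P(H|E) = 0.0072960 / 0.74421 = 0.0098. Hence P(¬H|E) = 1 − 0.0098 = 0.9902.

P(¬H | E) ≈ 0.9902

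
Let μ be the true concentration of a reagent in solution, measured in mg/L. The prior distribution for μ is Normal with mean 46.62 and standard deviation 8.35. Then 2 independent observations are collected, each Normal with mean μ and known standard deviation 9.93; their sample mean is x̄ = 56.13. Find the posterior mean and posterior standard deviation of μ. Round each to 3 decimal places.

With known σ, the Normal prior is conjugate. Weight on the data is w = (n/σ²)/(n/σ² + 1/τ₀²) = 0.0202830/(0.0202830+0.0143426) = 0.58578.
Posterior mean = w·x̄ + (1−w)·μ₀ = 0.58578·56.13 + 0.41422·46.62 = 52.191. Posterior variance = 1/(0.0202830+0.0143426) = 28.8804, so SD = 5.374.

Posterior mean ≈ 52.191; posterior SD ≈ 5.374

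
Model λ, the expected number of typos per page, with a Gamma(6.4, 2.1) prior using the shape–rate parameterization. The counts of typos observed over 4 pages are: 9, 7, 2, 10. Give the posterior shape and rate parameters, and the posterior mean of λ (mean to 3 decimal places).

The Poisson likelihood adds the total count to the shape and the number of exposure periods to the rate. Here ∑xᵢ = 28 and n = 4, so shape 6.4→34.4 and rate 2.1→6.1.
Posterior mean = shape/rate = 34.4/6.1 = 5.639.

Posterior: Gamma(shape=34.4, rate=6.1); mean ≈ 5.639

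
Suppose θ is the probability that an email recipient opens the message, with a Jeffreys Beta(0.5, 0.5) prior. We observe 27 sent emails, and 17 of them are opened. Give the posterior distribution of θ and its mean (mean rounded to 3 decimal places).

Posterior: Beta(17.5, 10.5); mean ≈ 0.625

Observing 17 successes and 10 failures updates Beta(0.5, 0.5) by adding the success and failure counts to the two shape parameters: α = 0.5+17 = 17.5, β = 0.5+10 = 10.5.
Posterior mean = α/(α+β) = 17.5/28 = 0.625.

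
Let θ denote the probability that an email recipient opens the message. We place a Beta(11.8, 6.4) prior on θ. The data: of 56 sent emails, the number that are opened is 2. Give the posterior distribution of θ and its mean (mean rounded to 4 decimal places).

Observing 2 successes and 54 failures updates Beta(11.8, 6.4) by adding the success and failure counts to the two shape parameters: α = 11.8+2 = 13.8, β = 6.4+54 = 60.4.
Posterior mean = α/(α+β) = 13.8/74.2 = 0.1860.

Posterior: Beta(13.8, 60.4); mean ≈ 0.1860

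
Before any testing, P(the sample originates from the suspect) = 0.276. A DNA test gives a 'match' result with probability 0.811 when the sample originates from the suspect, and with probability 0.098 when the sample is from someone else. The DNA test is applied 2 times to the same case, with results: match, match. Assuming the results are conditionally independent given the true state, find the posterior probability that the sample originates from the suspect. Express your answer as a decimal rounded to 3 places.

With H the event that the sample originates from the suspect, the joint likelihood of the observed sequence is P(data|H) = 0.811·0.811 = 0.65772 and P(data|¬H) = 0.098·0.098 = 0.0096040.
Bayes: P(H|data) = 0.276·0.65772 / (0.276·0.65772 + 0.724·0.0096040) = 0.18153/0.18848 = 0.9631.

Posterior P(H) ≈ 0.963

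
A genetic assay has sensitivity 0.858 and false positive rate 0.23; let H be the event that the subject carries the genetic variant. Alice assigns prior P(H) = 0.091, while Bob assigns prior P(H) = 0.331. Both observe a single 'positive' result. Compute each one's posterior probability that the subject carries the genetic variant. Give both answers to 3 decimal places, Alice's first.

P('+'|H) = 0.858, P('+'|¬H) = 0.23.
Alice: numerator 0.858·0.091 = 0.078078; evidence = 0.078078+0.23·0.909 = 0.28715; posterior = 0.272.
Bob: numerator 0.858·0.331 = 0.28400; evidence = 0.28400+0.23·0.669 = 0.43787; posterior = 0.649.

Alice: 0.272; Bob: 0.649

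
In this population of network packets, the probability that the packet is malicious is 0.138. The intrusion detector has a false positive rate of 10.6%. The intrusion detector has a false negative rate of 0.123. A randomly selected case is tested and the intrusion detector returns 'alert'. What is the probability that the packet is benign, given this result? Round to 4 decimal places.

P(¬H | E) ≈ 0.4302

Let H be the event that the packet is malicious. P(H) = 0.138, so P(¬H) = 0.862. With E the 'alert' result, P(E|H) = 0.877 and P(E|¬H) = 0.106.
P(E) = 0.877·0.138 + 0.106·0.862 = 0.12103 + 0.091372 = 0.21240.
By Bayes' theorem, P(H|E) = 0.12103 / 0.21240 = 0.5698. Hence P(¬H|E) = 1 − 0.5698 = 0.4302.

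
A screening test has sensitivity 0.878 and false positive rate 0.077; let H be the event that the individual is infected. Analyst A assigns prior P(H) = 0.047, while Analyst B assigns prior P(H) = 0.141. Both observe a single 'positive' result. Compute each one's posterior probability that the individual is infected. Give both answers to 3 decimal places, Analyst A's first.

P('+'|H) = 0.878, P('+'|¬H) = 0.077.
Analyst A: numerator 0.878·0.047 = 0.041266; evidence = 0.041266+0.077·0.953 = 0.11465; posterior = 0.360.
Analyst B: numerator 0.878·0.141 = 0.12380; evidence = 0.12380+0.077·0.859 = 0.18994; posterior = 0.652.

Analyst A: 0.360; Analyst B: 0.652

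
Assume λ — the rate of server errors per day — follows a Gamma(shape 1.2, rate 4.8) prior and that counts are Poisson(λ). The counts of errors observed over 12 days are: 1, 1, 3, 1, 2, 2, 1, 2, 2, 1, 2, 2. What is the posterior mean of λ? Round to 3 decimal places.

Posterior mean ≈ 1.262

Total count ∑xᵢ = 20 over n = 12 days.
Gamma is conjugate to the Poisson likelihood: posterior is Gamma(shape = 1.2+20 = 21.2, rate = 4.8+12 = 16.8).
Posterior mean = shape/rate = 21.2/16.8 = 1.262.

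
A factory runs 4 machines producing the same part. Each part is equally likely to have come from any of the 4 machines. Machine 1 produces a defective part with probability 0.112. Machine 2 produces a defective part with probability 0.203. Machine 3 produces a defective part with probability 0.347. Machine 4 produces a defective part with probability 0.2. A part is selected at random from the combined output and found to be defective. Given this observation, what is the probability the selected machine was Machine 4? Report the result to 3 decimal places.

P(defective|M1) = 0.112; P(defective|M2) = 0.203; P(defective|M3) = 0.347; P(defective|M4) = 0.2.
Prior × likelihood for each source: 0.25·0.112=0.02800, 0.25·0.203=0.05075, 0.25·0.347=0.08675, 0.25·0.2=0.05000. Summing gives P(defective) = 0.21550.
P(Machine 4 | defective) = 0.05000 / 0.21550 = 0.232.

Posterior probability ≈ 0.232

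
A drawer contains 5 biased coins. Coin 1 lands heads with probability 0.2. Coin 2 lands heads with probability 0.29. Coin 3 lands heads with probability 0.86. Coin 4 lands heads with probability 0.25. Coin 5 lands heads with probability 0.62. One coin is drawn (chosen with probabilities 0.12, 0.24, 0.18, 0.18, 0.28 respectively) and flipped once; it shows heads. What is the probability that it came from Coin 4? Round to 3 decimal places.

Posterior probability ≈ 0.096

Tabulate prior·likelihood by source: [1] prior 0.12, lik 0.2, product 0.02400; [2] prior 0.24, lik 0.29, product 0.06960; [3] prior 0.18, lik 0.86, product 0.1548; [4] prior 0.18, lik 0.25, product 0.04500; [5] prior 0.28, lik 0.62, product 0.1736.
Normalizing constant = 0.46700; the posterior for Coin 4 is its product over the sum, 0.04500/0.46700 = 0.096.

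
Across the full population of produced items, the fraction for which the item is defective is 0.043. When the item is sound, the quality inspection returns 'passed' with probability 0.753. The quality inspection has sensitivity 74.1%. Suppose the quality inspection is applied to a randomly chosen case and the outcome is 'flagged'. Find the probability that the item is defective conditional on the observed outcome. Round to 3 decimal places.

P(H | E) ≈ 0.119

Write H for 'the item is defective'. Prior odds H:¬H = 0.043/0.957 = 0.044932. For the 'flagged' outcome, the likelihood ratio is 0.741/0.247 = 3.0000.
Posterior odds = 0.044932 × 3.0000 = 0.13480, so P(H|E) = 0.13480/(1+0.13480) = 0.119.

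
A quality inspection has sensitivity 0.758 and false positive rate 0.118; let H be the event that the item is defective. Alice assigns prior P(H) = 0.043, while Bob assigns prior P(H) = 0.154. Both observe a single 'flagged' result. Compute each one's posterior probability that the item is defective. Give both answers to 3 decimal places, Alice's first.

Alice: 0.224; Bob: 0.539

The likelihood ratio for a 'flagged' result is 0.758/0.118 = 6.4237.
Alice: prior odds 0.043/0.957 = 0.044932; posterior odds 0.28863; posterior probability 0.224.
Bob: prior odds 0.154/0.846 = 0.18203; posterior odds 1.1693; posterior probability 0.539.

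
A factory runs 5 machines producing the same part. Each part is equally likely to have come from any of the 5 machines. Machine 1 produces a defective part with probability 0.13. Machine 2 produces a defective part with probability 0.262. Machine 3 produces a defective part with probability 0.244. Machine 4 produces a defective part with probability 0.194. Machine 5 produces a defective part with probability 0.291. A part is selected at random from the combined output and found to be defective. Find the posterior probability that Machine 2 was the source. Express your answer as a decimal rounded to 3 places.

Tabulate prior·likelihood by source: [1] prior 0.2, lik 0.13, product 0.02600; [2] prior 0.2, lik 0.262, product 0.05240; [3] prior 0.2, lik 0.244, product 0.04880; [4] prior 0.2, lik 0.194, product 0.03880; [5] prior 0.2, lik 0.291, product 0.05820.
Normalizing constant = 0.22420; the posterior for Machine 2 is its product over the sum, 0.05240/0.22420 = 0.234.

Posterior probability ≈ 0.234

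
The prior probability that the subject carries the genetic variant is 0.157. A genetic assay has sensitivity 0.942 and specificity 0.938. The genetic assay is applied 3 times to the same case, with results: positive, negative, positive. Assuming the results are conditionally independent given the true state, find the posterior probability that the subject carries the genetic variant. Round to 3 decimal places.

Posterior P(H) ≈ 0.727

Let H be the event that the subject carries the genetic variant; start with P(H) = 0.157. P('positive'|H) = 0.942, P('positive'|¬H) = 0.062.
Update on result 1 ('positive'): P(H) ← 0.942·0.1570 / (0.942·0.1570 + 0.062·0.8430) = 0.14789/0.20016 = 0.7389.
Update on result 2 ('negative'): P(H) ← 0.058·0.7389 / (0.058·0.7389 + 0.938·0.2611) = 0.042855/0.28779 = 0.1489.
Update on result 3 ('positive'): P(H) ← 0.942·0.1489 / (0.942·0.1489 + 0.062·0.8511) = 0.14028/0.19304 = 0.7267.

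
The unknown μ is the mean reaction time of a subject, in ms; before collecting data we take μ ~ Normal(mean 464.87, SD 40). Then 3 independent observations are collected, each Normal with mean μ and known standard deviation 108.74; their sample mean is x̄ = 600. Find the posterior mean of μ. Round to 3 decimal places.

Posterior mean ≈ 503.886

With known σ, the Normal prior is conjugate. Weight on the data is w = (n/σ²)/(n/σ² + 1/τ₀²) = 0.00025371/(0.00025371+0.00062500) = 0.28873.
Posterior mean = w·x̄ + (1−w)·μ₀ = 0.28873·600 + 0.71127·464.87 = 503.886.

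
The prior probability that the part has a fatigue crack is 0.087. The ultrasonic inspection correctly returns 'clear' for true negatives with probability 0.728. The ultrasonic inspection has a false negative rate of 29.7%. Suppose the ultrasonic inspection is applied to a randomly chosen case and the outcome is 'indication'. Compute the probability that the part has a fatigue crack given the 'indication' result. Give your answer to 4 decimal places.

P(H | E) ≈ 0.1976

Write H for 'the part has a fatigue crack'. Prior odds H:¬H = 0.087/0.913 = 0.095290. For the 'indication' outcome, the likelihood ratio is 0.703/0.272 = 2.5846.
Posterior odds = 0.095290 × 2.5846 = 0.24628, so P(H|E) = 0.24628/(1+0.24628) = 0.1976.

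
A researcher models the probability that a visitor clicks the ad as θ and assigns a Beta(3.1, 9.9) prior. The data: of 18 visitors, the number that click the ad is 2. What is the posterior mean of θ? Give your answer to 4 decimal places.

Posterior mean ≈ 0.1645

The binomial likelihood is conjugate to the Beta prior: with 2 successes and 16 failures, the posterior is Beta(3.1+2, 9.9+16) = Beta(5.1, 25.9).
E[θ | data] = 5.1/(5.1+25.9) = 0.1645.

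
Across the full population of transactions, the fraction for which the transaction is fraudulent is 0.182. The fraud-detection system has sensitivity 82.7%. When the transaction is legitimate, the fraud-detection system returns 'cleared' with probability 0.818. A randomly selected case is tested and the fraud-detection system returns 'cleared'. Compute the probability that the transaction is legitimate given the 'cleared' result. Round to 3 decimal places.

Write H for 'the transaction is fraudulent'. Prior odds H:¬H = 0.182/0.818 = 0.22249. For the 'cleared' outcome, the likelihood ratio is 0.173/0.818 = 0.21149.
Posterior odds = 0.22249 × 0.21149 = 0.047056, so P(H|E) = 0.047056/(1+0.047056) = 0.045. Then P(¬H|E) = 1 − 0.045 = 0.955.

P(¬H | E) ≈ 0.955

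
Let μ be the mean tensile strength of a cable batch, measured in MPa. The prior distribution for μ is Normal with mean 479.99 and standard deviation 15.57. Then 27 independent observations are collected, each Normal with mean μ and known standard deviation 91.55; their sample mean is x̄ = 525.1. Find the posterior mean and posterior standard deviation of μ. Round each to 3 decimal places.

With known σ, the Normal prior is conjugate. Weight on the data is w = (n/σ²)/(n/σ² + 1/τ₀²) = 0.00322142/(0.00322142+0.00412499) = 0.43850.
Posterior mean = w·x̄ + (1−w)·μ₀ = 0.43850·525.1 + 0.56150·479.99 = 499.771. Posterior variance = 1/(0.00322142+0.00412499) = 136.121, so SD = 11.667.

Posterior mean ≈ 499.771; posterior SD ≈ 11.667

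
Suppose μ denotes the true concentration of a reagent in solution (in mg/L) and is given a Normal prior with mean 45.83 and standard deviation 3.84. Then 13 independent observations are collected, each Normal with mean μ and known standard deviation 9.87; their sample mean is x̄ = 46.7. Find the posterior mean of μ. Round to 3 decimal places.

Posterior mean ≈ 46.407

Prior precision 1/τ₀² = 1/3.84² = 0.0678168; data precision n/σ² = 13/9.87² = 0.133447.
Posterior precision = 0.0678168 + 0.133447 = 0.201264.
Posterior mean = (0.0678168·45.83 + 0.133447·46.7) / 0.201264 = 46.407.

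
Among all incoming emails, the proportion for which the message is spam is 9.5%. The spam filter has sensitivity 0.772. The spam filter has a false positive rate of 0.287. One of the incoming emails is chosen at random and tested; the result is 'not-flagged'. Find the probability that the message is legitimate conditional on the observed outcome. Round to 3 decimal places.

Let H be the event that the message is spam. P(H) = 0.095, so P(¬H) = 0.905. With E the 'not-flagged' result, P(E|H) = 0.228 and P(E|¬H) = 0.713.
P(E) = 0.228·0.095 + 0.713·0.905 = 0.021660 + 0.64526 = 0.66692.
By Bayes' theorem, P(H|E) = 0.021660 / 0.66692 = 0.032. Hence P(¬H|E) = 1 − 0.032 = 0.968.

P(¬H | E) ≈ 0.968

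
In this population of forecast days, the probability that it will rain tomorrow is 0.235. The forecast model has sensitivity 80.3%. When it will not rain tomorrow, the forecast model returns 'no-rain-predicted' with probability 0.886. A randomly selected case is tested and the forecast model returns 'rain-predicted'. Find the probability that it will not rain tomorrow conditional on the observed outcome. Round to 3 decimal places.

P(¬H | E) ≈ 0.316

Write H for 'it will rain tomorrow'. Prior odds H:¬H = 0.235/0.765 = 0.30719. For the 'rain-predicted' outcome, the likelihood ratio is 0.803/0.114 = 7.0439.
Posterior odds = 0.30719 × 7.0439 = 2.1638, so P(H|E) = 2.1638/(1+2.1638) = 0.684. Then P(¬H|E) = 1 − 0.684 = 0.316.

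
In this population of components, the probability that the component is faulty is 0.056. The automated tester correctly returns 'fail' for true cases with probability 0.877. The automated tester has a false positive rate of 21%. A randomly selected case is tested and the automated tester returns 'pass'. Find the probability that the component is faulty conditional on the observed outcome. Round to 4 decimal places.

P(H | E) ≈ 0.0092

Let H be the event that the component is faulty. P(H) = 0.056, so P(¬H) = 0.944. With E the 'pass' result, P(E|H) = 0.123 and P(E|¬H) = 0.79.
P(E) = 0.123·0.056 + 0.79·0.944 = 0.0068880 + 0.74576 = 0.75265.
By Bayes' theorem, P(H|E) = 0.0068880 / 0.75265 = 0.0092.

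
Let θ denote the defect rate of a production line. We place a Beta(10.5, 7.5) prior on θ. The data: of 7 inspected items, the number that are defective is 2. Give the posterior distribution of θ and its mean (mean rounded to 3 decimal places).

Observing 2 successes and 5 failures updates Beta(10.5, 7.5) by adding the success and failure counts to the two shape parameters: α = 10.5+2 = 12.5, β = 7.5+5 = 12.5.
E[θ | data] = 12.5/(12.5+12.5) = 0.500.

Posterior: Beta(12.5, 12.5); mean ≈ 0.500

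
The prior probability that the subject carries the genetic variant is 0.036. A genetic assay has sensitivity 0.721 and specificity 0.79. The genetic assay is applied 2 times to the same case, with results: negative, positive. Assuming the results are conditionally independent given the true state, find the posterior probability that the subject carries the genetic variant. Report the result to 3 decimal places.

Posterior P(H) ≈ 0.043

With H the event that the subject carries the genetic variant, the joint likelihood of the observed sequence is P(data|H) = 0.279·0.721 = 0.20116 and P(data|¬H) = 0.79·0.21 = 0.16590.
Bayes: P(H|data) = 0.036·0.20116 / (0.036·0.20116 + 0.964·0.16590) = 0.0072417/0.16717 = 0.0433.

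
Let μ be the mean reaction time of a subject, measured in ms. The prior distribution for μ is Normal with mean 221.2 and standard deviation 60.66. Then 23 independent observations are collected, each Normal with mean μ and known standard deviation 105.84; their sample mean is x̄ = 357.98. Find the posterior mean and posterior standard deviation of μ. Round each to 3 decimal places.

With known σ, the Normal prior is conjugate. Weight on the data is w = (n/σ²)/(n/σ² + 1/τ₀²) = 0.00205319/(0.00205319+0.00027177) = 0.88311.
Posterior mean = w·x̄ + (1−w)·μ₀ = 0.88311·357.98 + 0.11689·221.2 = 341.992. Posterior variance = 1/(0.00205319+0.00027177) = 430.117, so SD = 20.739.

Posterior mean ≈ 341.992; posterior SD ≈ 20.739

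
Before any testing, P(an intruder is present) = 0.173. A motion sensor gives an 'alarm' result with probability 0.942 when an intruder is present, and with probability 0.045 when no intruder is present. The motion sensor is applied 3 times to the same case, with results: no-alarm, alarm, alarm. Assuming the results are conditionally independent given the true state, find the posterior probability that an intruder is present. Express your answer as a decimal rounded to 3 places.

Posterior P(H) ≈ 0.848

With H the event that an intruder is present, the joint likelihood of the observed sequence is P(data|H) = 0.058·0.942·0.942 = 0.051467 and P(data|¬H) = 0.955·0.045·0.045 = 0.0019339.
Bayes: P(H|data) = 0.173·0.051467 / (0.173·0.051467 + 0.827·0.0019339) = 0.0089038/0.010503 = 0.8477.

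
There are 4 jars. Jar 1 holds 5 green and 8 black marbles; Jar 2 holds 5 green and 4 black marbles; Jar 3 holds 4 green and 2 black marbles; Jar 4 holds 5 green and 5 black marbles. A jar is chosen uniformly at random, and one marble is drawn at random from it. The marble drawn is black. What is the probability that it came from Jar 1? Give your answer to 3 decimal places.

P(black|Jar 1) = 0.6154; P(black|Jar 2) = 0.4444; P(black|Jar 3) = 0.3333; P(black|Jar 4) = 0.5.
Prior × likelihood for each source: 0.25·0.6154=0.1538, 0.25·0.4444=0.1111, 0.25·0.3333=0.08333, 0.25·0.5=0.1250. Summing gives P(black) = 0.47329.
P(Jar 1 | black) = 0.1538 / 0.47329 = 0.325.

Posterior probability ≈ 0.325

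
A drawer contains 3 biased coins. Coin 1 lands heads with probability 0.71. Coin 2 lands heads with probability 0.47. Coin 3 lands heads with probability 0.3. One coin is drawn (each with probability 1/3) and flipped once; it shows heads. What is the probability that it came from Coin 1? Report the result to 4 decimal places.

Posterior probability ≈ 0.4797

P(heads|C1) = 0.71; P(heads|C2) = 0.47; P(heads|C3) = 0.3.
Prior × likelihood for each source: 0.333333·0.71=0.2367, 0.333333·0.47=0.1567, 0.333333·0.3=0.1000. Summing gives P(heads) = 0.49333.
P(Coin 1 | heads) = 0.2367 / 0.49333 = 0.4797.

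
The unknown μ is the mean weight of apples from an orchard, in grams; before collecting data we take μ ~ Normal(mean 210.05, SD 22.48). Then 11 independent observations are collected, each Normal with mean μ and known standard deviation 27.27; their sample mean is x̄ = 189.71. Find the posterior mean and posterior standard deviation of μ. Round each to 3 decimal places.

Posterior mean ≈ 192.110; posterior SD ≈ 7.722

With known σ, the Normal prior is conjugate. Weight on the data is w = (n/σ²)/(n/σ² + 1/τ₀²) = 0.0147918/(0.0147918+0.00197882) = 0.88201.
Posterior mean = w·x̄ + (1−w)·μ₀ = 0.88201·189.71 + 0.11799·210.05 = 192.110. Posterior variance = 1/(0.0147918+0.00197882) = 59.6279, so SD = 7.722.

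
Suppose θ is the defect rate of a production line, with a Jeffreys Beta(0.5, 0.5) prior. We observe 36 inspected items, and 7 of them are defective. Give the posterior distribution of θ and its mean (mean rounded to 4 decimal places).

Posterior: Beta(7.5, 29.5); mean ≈ 0.2027

The binomial likelihood is conjugate to the Beta prior: with 7 successes and 29 failures, the posterior is Beta(0.5+7, 0.5+29) = Beta(7.5, 29.5).
Posterior mean = α/(α+β) = 7.5/37 = 0.2027.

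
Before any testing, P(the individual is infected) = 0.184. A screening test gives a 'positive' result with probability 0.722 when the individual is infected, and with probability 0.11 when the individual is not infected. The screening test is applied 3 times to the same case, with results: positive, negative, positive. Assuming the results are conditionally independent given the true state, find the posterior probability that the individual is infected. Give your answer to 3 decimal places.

Posterior P(H) ≈ 0.752

With H the event that the individual is infected, the joint likelihood of the observed sequence is P(data|H) = 0.722·0.278·0.722 = 0.14492 and P(data|¬H) = 0.11·0.89·0.11 = 0.010769.
Bayes: P(H|data) = 0.184·0.14492 / (0.184·0.14492 + 0.816·0.010769) = 0.026665/0.035452 = 0.7521.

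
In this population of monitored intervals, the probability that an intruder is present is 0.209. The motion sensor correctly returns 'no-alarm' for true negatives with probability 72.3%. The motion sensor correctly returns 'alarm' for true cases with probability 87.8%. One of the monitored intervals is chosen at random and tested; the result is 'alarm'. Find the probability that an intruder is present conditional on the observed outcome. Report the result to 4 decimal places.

Let H be the event that an intruder is present. P(H) = 0.209, so P(¬H) = 0.791. With E the 'alarm' result, P(E|H) = 0.878 and P(E|¬H) = 0.277.
P(E) = 0.878·0.209 + 0.277·0.791 = 0.18350 + 0.21911 = 0.40261.
By Bayes' theorem, P(H|E) = 0.18350 / 0.40261 = 0.4558.

P(H | E) ≈ 0.4558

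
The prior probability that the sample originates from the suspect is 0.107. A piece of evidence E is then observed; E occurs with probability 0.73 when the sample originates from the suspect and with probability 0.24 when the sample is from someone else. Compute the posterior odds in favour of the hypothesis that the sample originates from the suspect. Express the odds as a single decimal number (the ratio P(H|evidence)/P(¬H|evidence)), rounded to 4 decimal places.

Prior odds = 0.107/(1−0.107) = 0.11982. In log-odds, ln(0.11982) = -2.1218.
Add log likelihood ratio: ln(3.0417) = 1.1124.
Posterior log-odds = -1.0094, so posterior odds = exp(-1.0094) = 0.36446.

Posterior odds ≈ 0.3645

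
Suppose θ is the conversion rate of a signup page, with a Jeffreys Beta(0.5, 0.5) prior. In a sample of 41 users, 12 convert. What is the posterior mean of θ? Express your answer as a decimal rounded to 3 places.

Observing 12 successes and 29 failures updates Beta(0.5, 0.5) by adding the success and failure counts to the two shape parameters: α = 0.5+12 = 12.5, β = 0.5+29 = 29.5.
E[θ | data] = 12.5/(12.5+29.5) = 0.298.

Posterior mean ≈ 0.298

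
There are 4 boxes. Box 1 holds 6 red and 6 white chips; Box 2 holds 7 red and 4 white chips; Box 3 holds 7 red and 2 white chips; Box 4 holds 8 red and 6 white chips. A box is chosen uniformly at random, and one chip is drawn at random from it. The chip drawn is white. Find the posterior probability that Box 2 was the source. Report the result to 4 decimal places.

Tabulate prior·likelihood by source: [1] prior 0.25, lik 0.5, product 0.1250; [2] prior 0.25, lik 0.3636, product 0.09091; [3] prior 0.25, lik 0.2222, product 0.05556; [4] prior 0.25, lik 0.4286, product 0.1071.
Normalizing constant = 0.37861; the posterior for Box 2 is its product over the sum, 0.09091/0.37861 = 0.2401.

Posterior probability ≈ 0.2401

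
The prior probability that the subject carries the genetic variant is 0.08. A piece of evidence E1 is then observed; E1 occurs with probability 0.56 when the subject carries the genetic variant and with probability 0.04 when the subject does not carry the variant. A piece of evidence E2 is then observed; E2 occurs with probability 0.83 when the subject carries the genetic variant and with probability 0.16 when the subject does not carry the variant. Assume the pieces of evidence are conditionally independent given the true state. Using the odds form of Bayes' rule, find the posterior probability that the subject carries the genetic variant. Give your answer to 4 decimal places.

Prior odds = 0.08/(1−0.08) = 0.086957.
Likelihood ratio for E1 = 0.56/0.04 = 14.000.
Likelihood ratio for E2 = 0.83/0.16 = 5.1875.
Posterior odds = prior odds × LR₁ × LR₂ = 6.3152.
Posterior probability = odds/(1+odds) = 6.3152/7.3152 = 0.8633.

Posterior probability ≈ 0.8633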